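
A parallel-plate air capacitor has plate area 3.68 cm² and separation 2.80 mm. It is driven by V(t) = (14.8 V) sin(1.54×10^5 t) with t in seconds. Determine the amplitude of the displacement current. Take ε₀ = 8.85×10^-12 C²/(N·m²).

2.65×10^-6 A

The displacement current equals the conduction current C dV/dt, which peaks at C V₀ ω.
With C = ε₀A/d = (8.85×10^-12)(3.68×10^-4)/(2.80×10^-3) = 1.163×10^-12 F and ω = 1.54×10^5 rad/s, I_d,max = (1.163×10^-12)(14.8)(1.54×10^5) = 2.65×10^-6 A.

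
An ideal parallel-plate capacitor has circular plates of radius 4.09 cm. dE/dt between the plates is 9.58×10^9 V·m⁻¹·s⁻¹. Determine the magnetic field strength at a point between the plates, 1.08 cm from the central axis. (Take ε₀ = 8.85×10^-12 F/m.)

5.75×10^-10 T

Total displacement current: I_d = ε₀(πR²)(dE/dt) = (8.85×10^-12)(5.255×10^-3)(9.58×10^9) = 4.455×10^-4 A.
∮B·dl = μ₀ I_d,enc with I_d,enc = I_d r²/R² = 3.106×10^-5 A; so B = μ₀ I_d,enc/(2πr) = 5.75×10^-10 T.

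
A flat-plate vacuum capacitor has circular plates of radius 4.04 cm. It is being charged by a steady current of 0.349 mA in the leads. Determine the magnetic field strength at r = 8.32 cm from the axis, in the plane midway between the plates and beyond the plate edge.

8.39×10^-10 T

Between the plates the displacement current equals the wire current: I_d = 0.349 mA = 3.49×10^-4 A.
With r > R the enclosed displacement current is the full I_d; B = μ₀ I_d / (2πr) = 8.39×10^-10 T.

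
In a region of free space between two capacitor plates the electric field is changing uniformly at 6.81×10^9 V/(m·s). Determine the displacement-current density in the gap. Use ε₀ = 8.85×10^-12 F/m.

The displacement-current density is ε₀ ∂E/∂t = (8.85×10^-12)(6.81×10^9) = 0.0603 A/m².

0.0603 A/m²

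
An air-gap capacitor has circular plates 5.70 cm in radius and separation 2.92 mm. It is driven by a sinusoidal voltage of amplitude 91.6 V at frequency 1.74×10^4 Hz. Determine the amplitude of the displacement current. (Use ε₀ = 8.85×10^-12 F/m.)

The displacement current equals the conduction current C dV/dt, which peaks at C V₀ ω.
With C = ε₀A/d = (8.85×10^-12)(0.01021)/(2.92×10^-3) = 3.094×10^-11 F and ω = 2πf = 1.093×10^5 rad/s, I_d,max = (3.094×10^-11)(91.6)(1.093×10^5) = 3.10×10^-4 A.

3.10×10^-4 A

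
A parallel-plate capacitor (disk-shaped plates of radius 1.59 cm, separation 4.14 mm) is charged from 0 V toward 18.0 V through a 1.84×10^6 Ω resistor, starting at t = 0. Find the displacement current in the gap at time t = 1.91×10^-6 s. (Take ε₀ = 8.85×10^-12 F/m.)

5.31×10^-6 A

C = ε₀A/d = (8.85×10^-12)(7.942×10^-4)/(4.14×10^-3) = 1.698×10^-12 F and τ = RC = 3.124×10^-6 s. I_d in the gap equals the RC charging current.
I_d(t) = (V₀/R) e^(−t/τ) = 9.783×10^-6 · e^(−0.6114) = 5.31×10^-6 A.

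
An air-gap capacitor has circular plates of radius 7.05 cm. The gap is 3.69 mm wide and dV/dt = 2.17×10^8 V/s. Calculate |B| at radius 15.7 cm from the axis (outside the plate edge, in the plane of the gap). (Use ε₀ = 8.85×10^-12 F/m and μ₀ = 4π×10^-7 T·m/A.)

1.04×10^-8 T

dE/dt = (dV/dt)/d = 5.881×10^10 V/(m·s); I_d = ε₀(πR²)(dE/dt) = (8.85×10^-12)(0.01561)(5.881×10^10) = 8.125×10^-3 A.
For r ≥ R the full I_d is enclosed: B = μ₀ I_d/(2πr) = (4π×10^-7)(8.125×10^-3)/(2π·0.157) = 1.04×10^-8 T.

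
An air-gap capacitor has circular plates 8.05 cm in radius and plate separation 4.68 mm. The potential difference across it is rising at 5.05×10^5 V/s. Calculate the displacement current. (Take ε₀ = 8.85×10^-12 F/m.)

1.94×10^-5 A

The field between the plates is E = V/d, so dE/dt = (5.05×10^5)/(4.68×10^-3 m) = 1.079×10^8 V/(m·s).
I_d = ε₀ A (dE/dt) = (8.85×10^-12)(0.02036)(1.079×10^8) = 1.94×10^-5 A.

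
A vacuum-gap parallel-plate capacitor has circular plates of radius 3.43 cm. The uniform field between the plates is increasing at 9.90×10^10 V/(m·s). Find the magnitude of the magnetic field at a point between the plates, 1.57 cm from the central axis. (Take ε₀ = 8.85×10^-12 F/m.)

I_d = ε₀ dΦ_E/dt = ε₀ πR² (dE/dt) = (8.85×10^-12)(3.696×10^-3)(9.90×10^10) = 3.238×10^-3 A through the full plate area.
An Ampèrian loop of radius r encloses a fraction (r/R)² of I_d. Then B·2πr = μ₀ I_d (r/R)², giving B = μ₀ I_d r/(2πR²) = 8.64×10^-9 T.

8.64×10^-9 T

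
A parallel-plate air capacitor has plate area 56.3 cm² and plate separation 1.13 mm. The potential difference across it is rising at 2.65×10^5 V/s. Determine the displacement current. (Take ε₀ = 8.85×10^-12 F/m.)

1.17×10^-5 A

The displacement current equals the charging current C dV/dt. With C = ε₀A/d = (8.85×10^-12)(5.63×10^-3)/(1.13×10^-3) = 4.409×10^-11 F, I_d = (4.409×10^-11)(2.65×10^5) = 1.17×10^-5 A.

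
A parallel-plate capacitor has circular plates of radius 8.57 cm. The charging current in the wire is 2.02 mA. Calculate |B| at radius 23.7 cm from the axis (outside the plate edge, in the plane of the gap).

1.70×10^-9 T

No conduction current crosses the gap, so I_d there equals the 2.02×10^-3 A in the leads.
Outside the plates the loop encloses all of I_d, so B·2πr = μ₀ I_d and B = 1.70×10^-9 T.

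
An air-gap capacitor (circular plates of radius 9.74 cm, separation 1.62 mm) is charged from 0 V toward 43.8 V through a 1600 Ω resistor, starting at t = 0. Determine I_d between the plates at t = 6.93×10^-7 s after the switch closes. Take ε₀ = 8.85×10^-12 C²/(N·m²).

1.91×10^-3 A

With C = ε₀A/d = (8.85×10^-12)(0.02980)/(1.62×10^-3) = 1.628×10^-10 F, the time constant is τ = RC = 2.605×10^-7 s, so t/τ = 2.660 and e^(−t/τ) = 0.06995.
I_d = I_cond = (V₀/R) e^(−t/τ) = (0.02737)(0.06995) = 1.91×10^-3 A.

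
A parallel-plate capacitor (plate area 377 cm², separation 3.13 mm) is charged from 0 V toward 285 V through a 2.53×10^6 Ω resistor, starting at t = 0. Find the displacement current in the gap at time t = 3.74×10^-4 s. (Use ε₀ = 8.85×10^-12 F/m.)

C = ε₀A/d = (8.85×10^-12)(0.0377)/(3.13×10^-3) = 1.066×10^-10 F and τ = RC = 2.697×10^-4 s. I_d in the gap equals the RC charging current.
I_d(t) = (V₀/R) e^(−t/τ) = 1.126×10^-4 · e^(−1.387) = 2.81×10^-5 A.

2.81×10^-5 A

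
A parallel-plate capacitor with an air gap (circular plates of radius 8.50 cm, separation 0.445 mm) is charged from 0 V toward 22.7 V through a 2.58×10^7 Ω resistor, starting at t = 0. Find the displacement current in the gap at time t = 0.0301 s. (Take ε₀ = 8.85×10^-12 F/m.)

6.64×10^-8 A

C = ε₀A/d = (8.85×10^-12)(0.02270)/(4.45×10^-4) = 4.514×10^-10 F and τ = RC = 0.01165 s. I_d in the gap equals the RC charging current.
I_d(t) = (V₀/R) e^(−t/τ) = 8.798×10^-7 · e^(−2.584) = 6.64×10^-8 A.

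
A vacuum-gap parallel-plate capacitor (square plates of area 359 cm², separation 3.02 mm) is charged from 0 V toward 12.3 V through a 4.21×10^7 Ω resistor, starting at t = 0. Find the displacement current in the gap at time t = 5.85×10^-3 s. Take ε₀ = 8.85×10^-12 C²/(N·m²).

7.80×10^-8 A

C = ε₀A/d = (8.85×10^-12)(0.0359)/(3.02×10^-3) = 1.052×10^-10 F, so τ = RC = 4.429×10^-3 s.
The conduction current is I(t) = (V₀/R) e^(−t/τ), and the displacement current between the plates equals it.
t/τ = 1.321; I_d = (12.3/4.21×10^7) · e^(−1.321) = (2.922×10^-7)(0.2669) = 7.80×10^-8 A.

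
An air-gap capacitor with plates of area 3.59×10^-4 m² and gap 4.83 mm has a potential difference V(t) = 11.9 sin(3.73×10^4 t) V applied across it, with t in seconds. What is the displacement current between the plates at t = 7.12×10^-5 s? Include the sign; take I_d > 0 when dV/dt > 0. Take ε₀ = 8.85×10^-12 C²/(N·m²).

dE/dt = (V₀ω/d)·cos(ωt) with ωt = 2.65576 rad: (11.9)(3.73×10^4)(-0.8843)/(4.83×10^-3) = -8.127×10^7 V/(m·s).
I_d = ε₀ A dE/dt = (8.85×10^-12)(3.59×10^-4)(-8.127×10^7) = -2.58×10^-7 A.

-2.58×10^-7 A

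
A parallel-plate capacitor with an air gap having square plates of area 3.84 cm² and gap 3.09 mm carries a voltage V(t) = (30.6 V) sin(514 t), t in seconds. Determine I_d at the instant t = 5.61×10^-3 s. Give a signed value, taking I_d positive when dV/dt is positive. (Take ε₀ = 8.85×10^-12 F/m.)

dE/dt = (V₀ω/d)·cos(ωt) with ωt = 2.88354 rad: (30.6)(514)(-0.9669)/(3.09×10^-3) = -4.922×10^6 V/(m·s).
I_d = ε₀ A dE/dt = (8.85×10^-12)(3.84×10^-4)(-4.922×10^6) = -1.67×10^-8 A.

-1.67×10^-8 A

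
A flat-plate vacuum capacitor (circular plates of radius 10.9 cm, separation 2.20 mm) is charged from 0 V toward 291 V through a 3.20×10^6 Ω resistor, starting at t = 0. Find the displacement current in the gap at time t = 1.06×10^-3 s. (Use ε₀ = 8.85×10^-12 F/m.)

C = ε₀A/d = (8.85×10^-12)(0.03733)/(2.20×10^-3) = 1.502×10^-10 F, so τ = RC = 4.806×10^-4 s.
The conduction current is I(t) = (V₀/R) e^(−t/τ), and the displacement current between the plates equals it.
t/τ = 2.206; I_d = (291/3.20×10^6) · e^(−2.206) = (9.094×10^-5)(0.1101) = 1.00×10^-5 A.

1.00×10^-5 A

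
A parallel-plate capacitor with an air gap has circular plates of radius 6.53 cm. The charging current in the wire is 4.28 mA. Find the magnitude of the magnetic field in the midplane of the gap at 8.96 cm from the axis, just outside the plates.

9.55×10^-9 T

No conduction current crosses the gap, so I_d there equals the 4.28×10^-3 A in the leads.
Outside the plates the loop encloses all of I_d, so B·2πr = μ₀ I_d and B = 9.55×10^-9 T.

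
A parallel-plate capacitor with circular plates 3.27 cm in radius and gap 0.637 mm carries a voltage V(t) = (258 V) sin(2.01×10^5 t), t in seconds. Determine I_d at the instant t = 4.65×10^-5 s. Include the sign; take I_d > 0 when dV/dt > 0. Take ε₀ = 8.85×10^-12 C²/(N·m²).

-2.41×10^-3 A

dV/dt = (258)(2.01×10^5)·cos(9.3465) = -5.170×10^7 V/s.
I_d = C dV/dt with C = ε₀A/d = (8.85×10^-12)(3.359×10^-3)/(6.37×10^-4) = 4.667×10^-11 F, so I_d = (4.667×10^-11)(-5.170×10^7) = -2.41×10^-3 A.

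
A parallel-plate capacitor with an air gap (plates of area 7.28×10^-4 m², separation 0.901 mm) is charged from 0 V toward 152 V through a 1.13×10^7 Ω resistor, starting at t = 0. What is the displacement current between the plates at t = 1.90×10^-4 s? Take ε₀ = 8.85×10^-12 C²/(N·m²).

C = ε₀A/d = (8.85×10^-12)(7.28×10^-4)/(9.01×10^-4) = 7.151×10^-12 F and τ = RC = 8.081×10^-5 s. I_d in the gap equals the RC charging current.
I_d(t) = (V₀/R) e^(−t/τ) = 1.345×10^-5 · e^(−2.351) = 1.28×10^-6 A.

1.28×10^-6 A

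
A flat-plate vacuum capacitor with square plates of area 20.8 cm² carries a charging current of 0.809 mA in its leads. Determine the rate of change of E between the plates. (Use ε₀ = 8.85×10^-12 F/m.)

By continuity, I_d in the gap equals the 0.809 mA flowing in the wire.
Then dE/dt = I_d/(ε₀A) = 4.39×10^10 V/(m·s).

4.39×10^10 V/(m·s)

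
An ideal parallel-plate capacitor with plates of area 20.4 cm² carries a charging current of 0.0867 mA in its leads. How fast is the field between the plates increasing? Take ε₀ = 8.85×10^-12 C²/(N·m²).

4.80×10^9 V/(m·s)

The displacement current between the plates equals the conduction current, I_d = 0.0867 mA.
Then dE/dt = I_d/(ε₀A) = 4.80×10^9 V/(m·s).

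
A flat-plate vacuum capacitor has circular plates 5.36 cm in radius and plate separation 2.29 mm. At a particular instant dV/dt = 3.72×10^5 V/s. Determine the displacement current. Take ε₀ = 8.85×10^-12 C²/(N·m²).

1.30×10^-5 A

The displacement current equals the charging current C dV/dt. With C = ε₀A/d = (8.85×10^-12)(9.026×10^-3)/(2.29×10^-3) = 3.488×10^-11 F, I_d = (3.488×10^-11)(3.72×10^5) = 1.30×10^-5 A.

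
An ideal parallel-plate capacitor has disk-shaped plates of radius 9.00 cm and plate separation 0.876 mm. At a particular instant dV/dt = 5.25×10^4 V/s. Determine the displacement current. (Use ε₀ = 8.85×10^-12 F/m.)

C = ε₀A/d = (8.85×10^-12)(0.02545)/(8.76×10^-4) = 2.571×10^-10 F.
I_d = C dV/dt = (2.571×10^-10)(5.25×10^4) = 1.35×10^-5 A.

1.35×10^-5 A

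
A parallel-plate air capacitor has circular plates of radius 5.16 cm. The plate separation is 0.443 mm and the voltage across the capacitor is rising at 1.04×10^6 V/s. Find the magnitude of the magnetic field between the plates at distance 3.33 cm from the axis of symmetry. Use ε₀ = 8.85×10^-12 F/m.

4.35×10^-10 T

With E = V/d, dE/dt = 2.348×10^9 V/(m·s) and πR² = 8.365×10^-3 m², giving I_d = ε₀ πR² dE/dt = 1.738×10^-4 A.
For r < R the Ampère–Maxwell law gives B(2πr) = μ₀ I_d (r²/R²), so B = μ₀ I_d r/(2πR²) = (4π×10^-7)(1.738×10^-4)(0.0333)/(2π·0.0516²) = 4.35×10^-10 T.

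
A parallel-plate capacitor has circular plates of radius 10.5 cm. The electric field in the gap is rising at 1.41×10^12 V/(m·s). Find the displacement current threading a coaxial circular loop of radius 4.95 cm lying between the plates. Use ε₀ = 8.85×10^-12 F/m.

0.0961 A

Through the whole plate area (πR² = 0.03464 m²), I_d = ε₀ πR² dE/dt = 0.4323 A.
The field is uniform, so I_d,enc = I_d (r/R)² = (0.4323)(4.95/10.5)² = 0.0961 A.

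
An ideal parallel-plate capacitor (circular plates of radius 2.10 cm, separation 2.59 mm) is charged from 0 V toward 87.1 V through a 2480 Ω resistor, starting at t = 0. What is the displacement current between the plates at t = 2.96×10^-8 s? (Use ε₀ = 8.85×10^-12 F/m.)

C = ε₀A/d = (8.85×10^-12)(1.385×10^-3)/(2.59×10^-3) = 4.733×10^-12 F, so τ = RC = 1.174×10^-8 s.
The conduction current is I(t) = (V₀/R) e^(−t/τ), and the displacement current between the plates equals it.
t/τ = 2.521; I_d = (87.1/2480) · e^(−2.521) = (0.03512)(0.08038) = 2.82×10^-3 A.

2.82×10^-3 A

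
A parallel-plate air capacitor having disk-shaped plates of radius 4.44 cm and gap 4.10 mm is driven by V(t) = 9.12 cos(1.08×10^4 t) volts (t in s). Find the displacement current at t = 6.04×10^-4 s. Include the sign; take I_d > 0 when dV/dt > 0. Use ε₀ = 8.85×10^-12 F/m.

-3.13×10^-7 A

dE/dt = (V₀ω/d)·−sin(ωt) with ωt = 6.5232 rad: (9.12)(1.08×10^4)(-0.2377)/(4.10×10^-3) = -5.710×10^6 V/(m·s).
I_d = ε₀ A dE/dt = (8.85×10^-12)(6.193×10^-3)(-5.710×10^6) = -3.13×10^-7 A.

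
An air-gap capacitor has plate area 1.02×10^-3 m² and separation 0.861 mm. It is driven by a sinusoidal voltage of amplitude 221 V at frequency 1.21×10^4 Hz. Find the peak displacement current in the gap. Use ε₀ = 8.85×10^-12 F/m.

C = ε₀A/d = (8.85×10^-12)(1.02×10^-3)/(8.61×10^-4) = 1.048×10^-11 F; ω = 2πf = 7.603×10^4 rad/s.
I_d = C dV/dt, so |I_d|_max = C V₀ ω = (1.048×10^-11)(221)(7.603×10^4) = 1.76×10^-4 A.

1.76×10^-4 A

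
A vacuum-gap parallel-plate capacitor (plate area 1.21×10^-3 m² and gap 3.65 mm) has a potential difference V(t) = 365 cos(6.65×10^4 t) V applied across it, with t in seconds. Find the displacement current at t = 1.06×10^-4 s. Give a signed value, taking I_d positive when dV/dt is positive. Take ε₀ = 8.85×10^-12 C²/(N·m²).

-4.94×10^-5 A

dE/dt = (V₀ω/d)·−sin(ωt) with ωt = 7.049 rad: (365)(6.65×10^4)(-0.6931)/(3.65×10^-3) = -4.609×10^9 V/(m·s).
I_d = ε₀ A dE/dt = (8.85×10^-12)(1.21×10^-3)(-4.609×10^9) = -4.94×10^-5 A.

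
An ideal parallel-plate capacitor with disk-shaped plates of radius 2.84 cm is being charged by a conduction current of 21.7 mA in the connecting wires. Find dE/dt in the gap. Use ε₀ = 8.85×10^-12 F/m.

9.68×10^11 V/(m·s)

By continuity, I_d in the gap equals the 21.7 mA flowing in the wire.
Since I_d = ε₀ A dE/dt, dE/dt = I_d/(ε₀A) = (0.0217)/((8.85×10^-12)(2.534×10^-3)) = 9.68×10^11 V/(m·s).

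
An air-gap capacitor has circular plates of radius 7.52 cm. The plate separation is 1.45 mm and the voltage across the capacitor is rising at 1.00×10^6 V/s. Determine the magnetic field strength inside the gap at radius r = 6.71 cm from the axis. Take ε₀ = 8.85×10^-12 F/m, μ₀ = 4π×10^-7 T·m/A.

I_d = C dV/dt with C = ε₀πR²/d = 1.085×10^-10 F, so I_d = (1.085×10^-10)(1.00×10^6) = 1.085×10^-4 A.
For r < R the Ampère–Maxwell law gives B(2πr) = μ₀ I_d (r²/R²), so B = μ₀ I_d r/(2πR²) = (4π×10^-7)(1.085×10^-4)(0.0671)/(2π·0.0752²) = 2.57×10^-10 T.

2.57×10^-10 T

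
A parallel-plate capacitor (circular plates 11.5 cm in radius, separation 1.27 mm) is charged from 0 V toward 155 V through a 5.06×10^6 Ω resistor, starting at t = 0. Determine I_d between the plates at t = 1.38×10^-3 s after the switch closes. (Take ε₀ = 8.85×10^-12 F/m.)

1.19×10^-5 A

C = ε₀A/d = (8.85×10^-12)(0.04155)/(1.27×10^-3) = 2.895×10^-10 F and τ = RC = 1.465×10^-3 s. I_d in the gap equals the RC charging current.
I_d(t) = (V₀/R) e^(−t/τ) = 3.063×10^-5 · e^(−0.9420) = 1.19×10^-5 A.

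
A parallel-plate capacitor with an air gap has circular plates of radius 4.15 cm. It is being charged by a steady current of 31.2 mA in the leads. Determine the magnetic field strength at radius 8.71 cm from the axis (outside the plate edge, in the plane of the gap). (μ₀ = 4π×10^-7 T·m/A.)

7.16×10^-8 T

No conduction current crosses the gap, so I_d there equals the 0.0312 A in the leads.
Outside the plates the loop encloses all of I_d, so B·2πr = μ₀ I_d and B = 7.16×10^-8 T.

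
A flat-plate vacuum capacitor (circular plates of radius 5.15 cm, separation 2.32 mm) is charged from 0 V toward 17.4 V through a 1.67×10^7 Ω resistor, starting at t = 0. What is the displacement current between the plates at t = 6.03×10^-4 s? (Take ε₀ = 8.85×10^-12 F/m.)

C = ε₀A/d = (8.85×10^-12)(8.332×10^-3)/(2.32×10^-3) = 3.178×10^-11 F, so τ = RC = 5.307×10^-4 s.
The conduction current is I(t) = (V₀/R) e^(−t/τ), and the displacement current between the plates equals it.
t/τ = 1.136; I_d = (17.4/1.67×10^7) · e^(−1.136) = (1.042×10^-6)(0.3211) = 3.35×10^-7 A.

3.35×10^-7 A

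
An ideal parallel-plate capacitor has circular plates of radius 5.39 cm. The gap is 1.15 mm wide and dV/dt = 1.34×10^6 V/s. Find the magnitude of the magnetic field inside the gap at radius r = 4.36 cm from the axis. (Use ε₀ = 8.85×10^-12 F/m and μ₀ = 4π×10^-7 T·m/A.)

2.82×10^-10 T

dE/dt = (dV/dt)/d = 1.165×10^9 V/(m·s); I_d = ε₀(πR²)(dE/dt) = (8.85×10^-12)(9.127×10^-3)(1.165×10^9) = 9.410×10^-5 A.
For r < R the Ampère–Maxwell law gives B(2πr) = μ₀ I_d (r²/R²), so B = μ₀ I_d r/(2πR²) = (4π×10^-7)(9.410×10^-5)(0.0436)/(2π·0.0539²) = 2.82×10^-10 T.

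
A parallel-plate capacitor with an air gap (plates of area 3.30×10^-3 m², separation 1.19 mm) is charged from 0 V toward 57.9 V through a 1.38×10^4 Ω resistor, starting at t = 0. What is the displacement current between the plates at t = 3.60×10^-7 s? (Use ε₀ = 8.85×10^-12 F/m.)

1.45×10^-3 A

C = ε₀A/d = (8.85×10^-12)(3.30×10^-3)/(1.19×10^-3) = 2.454×10^-11 F, so τ = RC = 3.387×10^-7 s.
The conduction current is I(t) = (V₀/R) e^(−t/τ), and the displacement current between the plates equals it.
t/τ = 1.063; I_d = (57.9/1.38×10^4) · e^(−1.063) = (4.196×10^-3)(0.3454) = 1.45×10^-3 A.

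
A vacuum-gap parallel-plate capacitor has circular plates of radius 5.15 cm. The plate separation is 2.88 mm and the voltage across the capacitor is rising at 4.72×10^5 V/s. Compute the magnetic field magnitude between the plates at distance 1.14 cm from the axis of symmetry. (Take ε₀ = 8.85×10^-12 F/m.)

1.04×10^-11 T

dE/dt = (dV/dt)/d = 1.639×10^8 V/(m·s); I_d = ε₀(πR²)(dE/dt) = (8.85×10^-12)(8.332×10^-3)(1.639×10^8) = 1.209×10^-5 A.
For r < R the Ampère–Maxwell law gives B(2πr) = μ₀ I_d (r²/R²), so B = μ₀ I_d r/(2πR²) = (4π×10^-7)(1.209×10^-5)(0.0114)/(2π·0.0515²) = 1.04×10^-11 T.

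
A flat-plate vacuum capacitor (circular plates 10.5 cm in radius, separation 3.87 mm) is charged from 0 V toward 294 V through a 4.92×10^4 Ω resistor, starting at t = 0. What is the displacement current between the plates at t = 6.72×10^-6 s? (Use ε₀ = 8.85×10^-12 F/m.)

C = ε₀A/d = (8.85×10^-12)(0.03464)/(3.87×10^-3) = 7.922×10^-11 F and τ = RC = 3.898×10^-6 s. I_d in the gap equals the RC charging current.
I_d(t) = (V₀/R) e^(−t/τ) = 5.976×10^-3 · e^(−1.724) = 1.07×10^-3 A.

1.07×10^-3 A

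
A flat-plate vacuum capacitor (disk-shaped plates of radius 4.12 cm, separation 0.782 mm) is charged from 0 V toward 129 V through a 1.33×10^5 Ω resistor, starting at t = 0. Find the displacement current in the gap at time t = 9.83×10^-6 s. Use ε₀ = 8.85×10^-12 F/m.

2.85×10^-4 A

C = ε₀A/d = (8.85×10^-12)(5.333×10^-3)/(7.82×10^-4) = 6.035×10^-11 F and τ = RC = 8.027×10^-6 s. I_d in the gap equals the RC charging current.
I_d(t) = (V₀/R) e^(−t/τ) = 9.699×10^-4 · e^(−1.225) = 2.85×10^-4 A.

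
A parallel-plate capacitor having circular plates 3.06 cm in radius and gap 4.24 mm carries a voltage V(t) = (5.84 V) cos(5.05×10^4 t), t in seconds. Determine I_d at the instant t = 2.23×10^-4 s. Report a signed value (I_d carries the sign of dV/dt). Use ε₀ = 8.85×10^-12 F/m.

dE/dt = (V₀ω/d)·−sin(ωt) with ωt = 11.2615 rad: (5.84)(5.05×10^4)(0.9648)/(4.24×10^-3) = 6.711×10^7 V/(m·s).
I_d = ε₀ A dE/dt = (8.85×10^-12)(2.942×10^-3)(6.711×10^7) = 1.75×10^-6 A.

1.75×10^-6 A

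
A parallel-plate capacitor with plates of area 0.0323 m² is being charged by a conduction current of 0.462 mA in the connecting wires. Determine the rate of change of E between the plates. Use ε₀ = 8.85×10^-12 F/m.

The displacement current between the plates equals the conduction current, I_d = 0.462 mA.
Then dE/dt = I_d/(ε₀A) = 1.62×10^9 V/(m·s).

1.62×10^9 V/(m·s)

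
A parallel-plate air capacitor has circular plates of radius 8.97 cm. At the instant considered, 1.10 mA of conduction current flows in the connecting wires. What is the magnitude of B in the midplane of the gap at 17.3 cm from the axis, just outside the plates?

1.27×10^-9 T

Between the plates the displacement current equals the wire current: I_d = 1.10 mA = 1.10×10^-3 A.
For r ≥ R the full I_d is enclosed: B = μ₀ I_d/(2πr) = (4π×10^-7)(1.10×10^-3)/(2π·0.173) = 1.27×10^-9 T.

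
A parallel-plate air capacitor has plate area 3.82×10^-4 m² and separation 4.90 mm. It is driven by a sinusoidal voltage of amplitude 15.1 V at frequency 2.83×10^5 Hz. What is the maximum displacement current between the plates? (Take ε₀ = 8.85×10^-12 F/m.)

1.85×10^-5 A

The displacement current equals the conduction current C dV/dt, which peaks at C V₀ ω.
With C = ε₀A/d = (8.85×10^-12)(3.82×10^-4)/(4.90×10^-3) = 6.899×10^-13 F and ω = 2πf = 1.778×10^6 rad/s, I_d,max = (6.899×10^-13)(15.1)(1.778×10^6) = 1.85×10^-5 A.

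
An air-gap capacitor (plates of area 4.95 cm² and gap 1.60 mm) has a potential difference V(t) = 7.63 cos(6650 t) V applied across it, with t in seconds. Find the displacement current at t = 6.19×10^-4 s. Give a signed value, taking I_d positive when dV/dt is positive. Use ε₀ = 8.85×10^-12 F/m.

C = ε₀A/d = (8.85×10^-12)(4.95×10^-4)/(1.60×10^-3) = 2.738×10^-12 F. dV/dt = V₀ω·−sin(ωt); at ωt = 4.11635 rad this factor is 0.8276.
I_d = C dV/dt = (2.738×10^-12)(7.63)(6650)(0.8276) = 1.15×10^-7 A.

1.15×10^-7 A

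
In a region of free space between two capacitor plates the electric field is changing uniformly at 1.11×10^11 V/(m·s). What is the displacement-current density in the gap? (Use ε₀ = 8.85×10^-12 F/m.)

0.982 A/m²

J_d = ε₀ ∂E/∂t, so J_d = 0.982 A/m².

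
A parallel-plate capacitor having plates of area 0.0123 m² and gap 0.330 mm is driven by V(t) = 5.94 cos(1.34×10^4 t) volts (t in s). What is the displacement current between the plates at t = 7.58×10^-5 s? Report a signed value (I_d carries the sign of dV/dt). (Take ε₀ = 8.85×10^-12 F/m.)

-2.23×10^-5 A

dV/dt = (5.94)(1.34×10^4)·−sin(1.01572) = -6.765×10^4 V/s.
I_d = C dV/dt with C = ε₀A/d = (8.85×10^-12)(0.0123)/(3.30×10^-4) = 3.299×10^-10 F, so I_d = (3.299×10^-10)(-6.765×10^4) = -2.23×10^-5 A.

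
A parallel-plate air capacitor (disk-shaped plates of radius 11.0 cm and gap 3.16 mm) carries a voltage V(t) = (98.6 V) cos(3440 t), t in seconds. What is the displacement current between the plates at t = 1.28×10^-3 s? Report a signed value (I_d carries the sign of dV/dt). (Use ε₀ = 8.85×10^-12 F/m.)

3.44×10^-5 A

dE/dt = (V₀ω/d)·−sin(ωt) with ωt = 4.4032 rad: (98.6)(3440)(0.9526)/(3.16×10^-3) = 1.022×10^8 V/(m·s).
I_d = ε₀ A dE/dt = (8.85×10^-12)(0.03801)(1.022×10^8) = 3.44×10^-5 A.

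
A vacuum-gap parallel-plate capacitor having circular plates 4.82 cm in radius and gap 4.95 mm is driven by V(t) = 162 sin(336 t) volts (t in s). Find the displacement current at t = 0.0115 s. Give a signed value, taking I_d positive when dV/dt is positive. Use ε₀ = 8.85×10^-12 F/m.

-5.33×10^-7 A

dE/dt = (V₀ω/d)·cos(ωt) with ωt = 3.864 rad: (162)(336)(-0.7502)/(4.95×10^-3) = -8.249×10^6 V/(m·s).
I_d = ε₀ A dE/dt = (8.85×10^-12)(7.299×10^-3)(-8.249×10^6) = -5.33×10^-7 A.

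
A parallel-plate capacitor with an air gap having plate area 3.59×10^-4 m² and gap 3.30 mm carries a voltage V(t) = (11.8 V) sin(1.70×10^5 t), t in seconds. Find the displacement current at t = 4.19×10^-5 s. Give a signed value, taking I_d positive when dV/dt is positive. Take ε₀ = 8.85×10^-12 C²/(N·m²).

1.29×10^-6 A

dE/dt = (V₀ω/d)·cos(ωt) with ωt = 7.123 rad: (11.8)(1.70×10^5)(0.6676)/(3.30×10^-3) = 4.058×10^8 V/(m·s).
I_d = ε₀ A dE/dt = (8.85×10^-12)(3.59×10^-4)(4.058×10^8) = 1.29×10^-6 A.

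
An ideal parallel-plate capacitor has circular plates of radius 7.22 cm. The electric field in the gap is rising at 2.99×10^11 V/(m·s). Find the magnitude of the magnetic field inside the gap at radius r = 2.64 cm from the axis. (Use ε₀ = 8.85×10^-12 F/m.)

4.39×10^-8 T

I_d = ε₀ dΦ_E/dt = ε₀ πR² (dE/dt) = (8.85×10^-12)(0.01638)(2.99×10^11) = 0.04334 A through the full plate area.
For r < R the Ampère–Maxwell law gives B(2πr) = μ₀ I_d (r²/R²), so B = μ₀ I_d r/(2πR²) = (4π×10^-7)(0.04334)(0.0264)/(2π·0.0722²) = 4.39×10^-8 T.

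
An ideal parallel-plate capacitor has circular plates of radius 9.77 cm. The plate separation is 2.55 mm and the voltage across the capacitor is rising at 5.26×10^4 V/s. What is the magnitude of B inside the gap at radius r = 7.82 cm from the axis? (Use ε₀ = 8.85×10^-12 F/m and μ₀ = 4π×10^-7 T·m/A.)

With E = V/d, dE/dt = 2.063×10^7 V/(m·s) and πR² = 0.02999 m², giving I_d = ε₀ πR² dE/dt = 5.475×10^-6 A.
∮B·dl = μ₀ I_d,enc with I_d,enc = I_d r²/R² = 3.508×10^-6 A; so B = μ₀ I_d,enc/(2πr) = 8.97×10^-12 T.

8.97×10^-12 T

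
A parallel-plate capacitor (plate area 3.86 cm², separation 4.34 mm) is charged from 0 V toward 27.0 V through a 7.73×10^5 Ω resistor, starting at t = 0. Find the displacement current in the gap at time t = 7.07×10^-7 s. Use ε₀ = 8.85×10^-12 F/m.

1.09×10^-5 A

C = ε₀A/d = (8.85×10^-12)(3.86×10^-4)/(4.34×10^-3) = 7.871×10^-13 F and τ = RC = 6.084×10^-7 s. I_d in the gap equals the RC charging current.
I_d(t) = (V₀/R) e^(−t/τ) = 3.493×10^-5 · e^(−1.162) = 1.09×10^-5 A.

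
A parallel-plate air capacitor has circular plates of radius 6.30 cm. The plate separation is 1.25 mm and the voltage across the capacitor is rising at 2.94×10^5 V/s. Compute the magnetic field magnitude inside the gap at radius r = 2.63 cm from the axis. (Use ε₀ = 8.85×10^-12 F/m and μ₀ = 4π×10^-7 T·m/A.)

3.44×10^-11 T

With E = V/d, dE/dt = 2.352×10^8 V/(m·s) and πR² = 0.01247 m², giving I_d = ε₀ πR² dE/dt = 2.596×10^-5 A.
∮B·dl = μ₀ I_d,enc with I_d,enc = I_d r²/R² = 4.524×10^-6 A; so B = μ₀ I_d,enc/(2πr) = 3.44×10^-11 T.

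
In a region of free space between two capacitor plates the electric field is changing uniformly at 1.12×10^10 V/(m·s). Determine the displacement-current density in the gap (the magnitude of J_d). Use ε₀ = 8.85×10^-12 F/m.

0.0991 A/m²

J_d = ε₀ dE/dt = (8.85×10^-12)(1.12×10^10) = 0.0991 A/m².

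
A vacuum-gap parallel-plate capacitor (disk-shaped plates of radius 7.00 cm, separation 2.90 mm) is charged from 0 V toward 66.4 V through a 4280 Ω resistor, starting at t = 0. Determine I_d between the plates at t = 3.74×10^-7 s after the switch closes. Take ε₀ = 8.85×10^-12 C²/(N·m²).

With C = ε₀A/d = (8.85×10^-12)(0.01539)/(2.90×10^-3) = 4.697×10^-11 F, the time constant is τ = RC = 2.010×10^-7 s, so t/τ = 1.861 and e^(−t/τ) = 0.1555.
I_d = I_cond = (V₀/R) e^(−t/τ) = (0.01551)(0.1555) = 2.41×10^-3 A.

2.41×10^-3 A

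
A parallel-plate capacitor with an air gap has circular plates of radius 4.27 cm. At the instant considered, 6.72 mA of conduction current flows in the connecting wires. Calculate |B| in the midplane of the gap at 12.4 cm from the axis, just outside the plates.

1.08×10^-8 T

Between the plates the displacement current equals the wire current: I_d = 6.72 mA = 6.72×10^-3 A.
Outside the plates the loop encloses all of I_d, so B·2πr = μ₀ I_d and B = 1.08×10^-8 T.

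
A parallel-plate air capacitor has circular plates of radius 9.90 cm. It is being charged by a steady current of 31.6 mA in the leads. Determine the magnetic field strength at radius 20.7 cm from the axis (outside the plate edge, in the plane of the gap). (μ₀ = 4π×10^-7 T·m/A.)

3.05×10^-8 T

No conduction current crosses the gap, so I_d there equals the 0.0316 A in the leads.
With r > R the enclosed displacement current is the full I_d; B = μ₀ I_d / (2πr) = 3.05×10^-8 T.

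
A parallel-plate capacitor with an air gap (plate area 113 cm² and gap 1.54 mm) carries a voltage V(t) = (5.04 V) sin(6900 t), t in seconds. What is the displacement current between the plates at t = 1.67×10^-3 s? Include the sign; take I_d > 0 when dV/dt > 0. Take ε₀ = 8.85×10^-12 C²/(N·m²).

dE/dt = (V₀ω/d)·cos(ωt) with ωt = 11.523 rad: (5.04)(6900)(0.5033)/(1.54×10^-3) = 1.137×10^7 V/(m·s).
I_d = ε₀ A dE/dt = (8.85×10^-12)(0.0113)(1.137×10^7) = 1.14×10^-6 A.

1.14×10^-6 A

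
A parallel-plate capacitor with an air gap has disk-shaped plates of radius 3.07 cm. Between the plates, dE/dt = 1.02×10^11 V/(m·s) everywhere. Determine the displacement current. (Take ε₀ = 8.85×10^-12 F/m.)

I_d = ε₀ A (dE/dt) = (8.85×10^-12)(2.961×10^-3 m²)(1.02×10^11) = 2.67×10^-3 A.

2.67×10^-3 A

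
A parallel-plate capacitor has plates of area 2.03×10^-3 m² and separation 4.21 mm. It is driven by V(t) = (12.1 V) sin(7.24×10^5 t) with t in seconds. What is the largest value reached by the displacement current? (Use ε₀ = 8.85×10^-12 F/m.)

3.74×10^-5 A

C = ε₀A/d = (8.85×10^-12)(2.03×10^-3)/(4.21×10^-3) = 4.267×10^-12 F; ω = 7.24×10^5 rad/s.
I_d = C dV/dt, so |I_d|_max = C V₀ ω = (4.267×10^-12)(12.1)(7.24×10^5) = 3.74×10^-5 A.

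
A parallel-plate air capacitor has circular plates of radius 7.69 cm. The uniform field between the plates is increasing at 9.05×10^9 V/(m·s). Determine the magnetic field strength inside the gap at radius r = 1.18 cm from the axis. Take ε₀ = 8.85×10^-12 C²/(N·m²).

I_d = ε₀ dΦ_E/dt = ε₀ πR² (dE/dt) = (8.85×10^-12)(0.01858)(9.05×10^9) = 1.488×10^-3 A through the full plate area.
∮B·dl = μ₀ I_d,enc with I_d,enc = I_d r²/R² = 3.504×10^-5 A; so B = μ₀ I_d,enc/(2πr) = 5.94×10^-10 T.

5.94×10^-10 T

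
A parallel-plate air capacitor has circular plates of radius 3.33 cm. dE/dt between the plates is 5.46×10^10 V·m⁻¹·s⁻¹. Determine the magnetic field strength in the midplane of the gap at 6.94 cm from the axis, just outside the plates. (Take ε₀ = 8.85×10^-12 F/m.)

4.85×10^-9 T

Through the whole plate area (πR² = 3.484×10^-3 m²), I_d = ε₀ πR² dE/dt = 1.684×10^-3 A.
Outside the plates the loop encloses all of I_d, so B·2πr = μ₀ I_d and B = 4.85×10^-9 T.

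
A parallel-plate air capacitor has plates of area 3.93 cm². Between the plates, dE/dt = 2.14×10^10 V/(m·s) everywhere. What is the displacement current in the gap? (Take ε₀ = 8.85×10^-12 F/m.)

With a uniform field, Φ_E = EA, so I_d = ε₀ A dE/dt = 7.44×10^-5 A.

7.44×10^-5 A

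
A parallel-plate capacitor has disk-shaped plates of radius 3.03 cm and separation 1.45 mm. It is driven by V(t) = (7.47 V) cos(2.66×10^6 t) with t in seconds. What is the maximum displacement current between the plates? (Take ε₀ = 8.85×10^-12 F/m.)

3.50×10^-4 A

(dE/dt)_max = V₀ω/d = 1.370×10^10 V/(m·s); ω = 2.66×10^6 rad/s.
I_d,max = ε₀ A (dE/dt)_max = (8.85×10^-12)(2.884×10^-3)(1.370×10^10) = 3.50×10^-4 A.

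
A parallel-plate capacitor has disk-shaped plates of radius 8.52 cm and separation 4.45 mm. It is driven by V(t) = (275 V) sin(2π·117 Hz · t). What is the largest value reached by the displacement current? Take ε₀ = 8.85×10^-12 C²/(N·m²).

C = ε₀A/d = (8.85×10^-12)(0.02280)/(4.45×10^-3) = 4.534×10^-11 F; ω = 2πf = 735.1 rad/s.
I_d = C dV/dt, so |I_d|_max = C V₀ ω = (4.534×10^-11)(275)(735.1) = 9.17×10^-6 A.

9.17×10^-6 A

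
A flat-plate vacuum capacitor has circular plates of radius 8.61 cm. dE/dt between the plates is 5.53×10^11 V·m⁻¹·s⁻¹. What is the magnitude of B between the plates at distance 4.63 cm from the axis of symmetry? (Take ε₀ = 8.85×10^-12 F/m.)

1.42×10^-7 T

I_d = ε₀ dΦ_E/dt = ε₀ πR² (dE/dt) = (8.85×10^-12)(0.02329)(5.53×10^11) = 0.1140 A through the full plate area.
∮B·dl = μ₀ I_d,enc with I_d,enc = I_d r²/R² = 0.03297 A; so B = μ₀ I_d,enc/(2πr) = 1.42×10^-7 T.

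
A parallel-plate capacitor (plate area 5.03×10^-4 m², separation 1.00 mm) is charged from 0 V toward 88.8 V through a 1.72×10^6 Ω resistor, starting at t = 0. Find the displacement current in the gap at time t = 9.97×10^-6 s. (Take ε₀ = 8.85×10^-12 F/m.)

1.40×10^-5 A

C = ε₀A/d = (8.85×10^-12)(5.03×10^-4)/(1.00×10^-3) = 4.452×10^-12 F and τ = RC = 7.657×10^-6 s. I_d in the gap equals the RC charging current.
I_d(t) = (V₀/R) e^(−t/τ) = 5.163×10^-5 · e^(−1.302) = 1.40×10^-5 A.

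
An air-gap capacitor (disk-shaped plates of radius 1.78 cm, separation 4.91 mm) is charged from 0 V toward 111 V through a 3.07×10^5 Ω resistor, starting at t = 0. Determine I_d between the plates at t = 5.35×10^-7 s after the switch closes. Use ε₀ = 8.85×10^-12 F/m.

1.37×10^-4 A

C = ε₀A/d = (8.85×10^-12)(9.954×10^-4)/(4.91×10^-3) = 1.794×10^-12 F and τ = RC = 5.508×10^-7 s. I_d in the gap equals the RC charging current.
I_d(t) = (V₀/R) e^(−t/τ) = 3.616×10^-4 · e^(−0.9713) = 1.37×10^-4 A.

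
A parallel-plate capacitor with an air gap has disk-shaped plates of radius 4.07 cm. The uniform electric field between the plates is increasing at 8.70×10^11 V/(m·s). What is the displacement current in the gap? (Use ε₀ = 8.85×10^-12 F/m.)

0.0401 A

With a uniform field, Φ_E = EA, so I_d = ε₀ A dE/dt = 0.0401 A.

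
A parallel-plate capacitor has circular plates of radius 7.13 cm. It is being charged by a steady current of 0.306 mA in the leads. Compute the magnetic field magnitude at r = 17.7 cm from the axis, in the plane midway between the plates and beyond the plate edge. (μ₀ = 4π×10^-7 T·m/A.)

3.46×10^-10 T

By continuity the displacement current in the gap matches the conduction current: I_d = 3.06×10^-4 A.
With r > R the enclosed displacement current is the full I_d; B = μ₀ I_d / (2πr) = 3.46×10^-10 T.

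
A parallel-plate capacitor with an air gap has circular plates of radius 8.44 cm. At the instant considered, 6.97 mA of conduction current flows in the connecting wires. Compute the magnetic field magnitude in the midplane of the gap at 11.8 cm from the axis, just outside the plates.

1.18×10^-8 T

Between the plates the displacement current equals the wire current: I_d = 6.97 mA = 6.97×10^-3 A.
With r > R the enclosed displacement current is the full I_d; B = μ₀ I_d / (2πr) = 1.18×10^-8 T.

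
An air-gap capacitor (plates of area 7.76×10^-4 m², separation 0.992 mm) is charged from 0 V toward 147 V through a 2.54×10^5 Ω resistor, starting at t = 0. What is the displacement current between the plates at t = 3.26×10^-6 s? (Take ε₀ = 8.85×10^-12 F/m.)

9.06×10^-5 A

C = ε₀A/d = (8.85×10^-12)(7.76×10^-4)/(9.92×10^-4) = 6.923×10^-12 F, so τ = RC = 1.758×10^-6 s.
The conduction current is I(t) = (V₀/R) e^(−t/τ), and the displacement current between the plates equals it.
t/τ = 1.854; I_d = (147/2.54×10^5) · e^(−1.854) = (5.787×10^-4)(0.1566) = 9.06×10^-5 A.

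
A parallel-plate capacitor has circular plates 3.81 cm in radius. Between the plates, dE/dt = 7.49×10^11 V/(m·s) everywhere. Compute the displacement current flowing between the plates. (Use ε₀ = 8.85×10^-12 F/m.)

With a uniform field, Φ_E = EA, so I_d = ε₀ A dE/dt = 0.0302 A.

0.0302 A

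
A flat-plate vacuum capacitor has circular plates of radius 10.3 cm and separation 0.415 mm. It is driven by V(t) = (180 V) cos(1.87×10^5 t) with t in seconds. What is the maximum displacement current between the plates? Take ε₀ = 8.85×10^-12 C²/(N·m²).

The displacement current equals the conduction current C dV/dt, which peaks at C V₀ ω.
With C = ε₀A/d = (8.85×10^-12)(0.03333)/(4.15×10^-4) = 7.108×10^-10 F and ω = 1.87×10^5 rad/s, I_d,max = (7.108×10^-10)(180)(1.87×10^5) = 0.0239 A.

0.0239 A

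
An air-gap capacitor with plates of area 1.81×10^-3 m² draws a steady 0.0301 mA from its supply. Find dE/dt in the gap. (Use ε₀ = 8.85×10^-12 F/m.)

1.88×10^9 V/(m·s)

By continuity, I_d in the gap equals the 0.0301 mA flowing in the wire.
Inverting I_d = ε₀ A dE/dt gives dE/dt = 3.01×10^-5 / (8.85×10^-12 · 1.81×10^-3) = 1.88×10^9 V/(m·s).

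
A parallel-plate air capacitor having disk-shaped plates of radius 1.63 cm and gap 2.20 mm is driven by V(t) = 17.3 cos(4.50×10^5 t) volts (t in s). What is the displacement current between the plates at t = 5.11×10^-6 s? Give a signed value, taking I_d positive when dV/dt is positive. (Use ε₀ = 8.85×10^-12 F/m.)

-1.95×10^-5 A

dV/dt = (17.3)(4.50×10^5)·−sin(2.2995) = -5.808×10^6 V/s.
I_d = C dV/dt with C = ε₀A/d = (8.85×10^-12)(8.347×10^-4)/(2.20×10^-3) = 3.358×10^-12 F, so I_d = (3.358×10^-12)(-5.808×10^6) = -1.95×10^-5 A.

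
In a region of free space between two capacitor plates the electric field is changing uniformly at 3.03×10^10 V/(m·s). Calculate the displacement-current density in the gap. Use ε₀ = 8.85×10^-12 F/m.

J_d = ε₀ dE/dt = (8.85×10^-12)(3.03×10^10) = 0.268 A/m².

0.268 A/m²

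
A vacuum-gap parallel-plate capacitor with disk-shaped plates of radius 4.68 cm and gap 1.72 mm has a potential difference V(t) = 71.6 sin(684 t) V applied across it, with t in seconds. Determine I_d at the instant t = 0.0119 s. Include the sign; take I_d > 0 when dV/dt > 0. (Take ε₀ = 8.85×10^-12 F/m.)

-4.89×10^-7 A

dE/dt = (V₀ω/d)·cos(ωt) with ωt = 8.1396 rad: (71.6)(684)(-0.2818)/(1.72×10^-3) = -8.024×10^6 V/(m·s).
I_d = ε₀ A dE/dt = (8.85×10^-12)(6.881×10^-3)(-8.024×10^6) = -4.89×10^-7 A.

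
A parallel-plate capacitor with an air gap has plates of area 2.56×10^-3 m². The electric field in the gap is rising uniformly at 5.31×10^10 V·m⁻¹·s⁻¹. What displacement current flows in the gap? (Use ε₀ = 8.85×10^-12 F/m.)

1.20×10^-3 A

The displacement current is ε₀ times dΦ_E/dt = ε₀ A dE/dt = (8.85×10^-12)(2.56×10^-3)(5.31×10^10) = 1.20×10^-3 A.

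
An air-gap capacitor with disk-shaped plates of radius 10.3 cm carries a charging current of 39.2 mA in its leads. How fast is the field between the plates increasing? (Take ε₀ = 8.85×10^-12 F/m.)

1.33×10^11 V/(m·s)

Charge continuity gives I_d = I = 0.0392 A between the plates.
Then dE/dt = I_d/(ε₀A) = 1.33×10^11 V/(m·s).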